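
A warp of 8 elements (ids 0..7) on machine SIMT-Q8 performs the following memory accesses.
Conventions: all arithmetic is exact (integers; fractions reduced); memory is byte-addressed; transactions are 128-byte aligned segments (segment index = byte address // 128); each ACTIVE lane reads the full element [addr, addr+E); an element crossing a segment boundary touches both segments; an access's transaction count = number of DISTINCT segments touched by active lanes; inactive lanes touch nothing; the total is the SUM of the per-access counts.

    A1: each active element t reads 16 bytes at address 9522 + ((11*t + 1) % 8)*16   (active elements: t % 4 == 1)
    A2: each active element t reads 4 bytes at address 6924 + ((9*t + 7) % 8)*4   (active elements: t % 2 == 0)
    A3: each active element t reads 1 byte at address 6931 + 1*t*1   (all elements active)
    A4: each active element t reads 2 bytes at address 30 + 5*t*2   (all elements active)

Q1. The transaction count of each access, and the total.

A1: 2 transactions
A2: 1 transaction
A3: 1 transaction
A4: 1 transaction

Answer: 2,1,1,1; total 5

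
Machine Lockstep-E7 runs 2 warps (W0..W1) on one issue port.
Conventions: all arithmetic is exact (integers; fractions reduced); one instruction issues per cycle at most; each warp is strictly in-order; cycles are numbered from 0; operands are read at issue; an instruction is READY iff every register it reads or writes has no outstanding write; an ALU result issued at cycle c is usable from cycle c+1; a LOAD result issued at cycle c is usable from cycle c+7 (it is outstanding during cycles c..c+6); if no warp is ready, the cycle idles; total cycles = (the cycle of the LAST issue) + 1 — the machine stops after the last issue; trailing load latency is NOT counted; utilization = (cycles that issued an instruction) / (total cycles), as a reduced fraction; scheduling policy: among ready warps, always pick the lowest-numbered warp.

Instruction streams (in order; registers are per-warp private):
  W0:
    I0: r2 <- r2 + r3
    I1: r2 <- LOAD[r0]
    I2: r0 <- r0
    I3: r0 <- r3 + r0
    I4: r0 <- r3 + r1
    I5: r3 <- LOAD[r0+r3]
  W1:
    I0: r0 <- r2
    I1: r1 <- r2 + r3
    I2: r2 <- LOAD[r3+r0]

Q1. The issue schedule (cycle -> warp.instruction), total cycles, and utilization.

cycle 0: W0.I0
cycle 1: W0.I1
cycle 2: W0.I2
cycle 3: W0.I3
cycle 4: W0.I4
cycle 5: W0.I5
cycle 6: W1.I0
cycle 7: W1.I1
cycle 8: W1.I2

Answer: 9 cycles, utilization 1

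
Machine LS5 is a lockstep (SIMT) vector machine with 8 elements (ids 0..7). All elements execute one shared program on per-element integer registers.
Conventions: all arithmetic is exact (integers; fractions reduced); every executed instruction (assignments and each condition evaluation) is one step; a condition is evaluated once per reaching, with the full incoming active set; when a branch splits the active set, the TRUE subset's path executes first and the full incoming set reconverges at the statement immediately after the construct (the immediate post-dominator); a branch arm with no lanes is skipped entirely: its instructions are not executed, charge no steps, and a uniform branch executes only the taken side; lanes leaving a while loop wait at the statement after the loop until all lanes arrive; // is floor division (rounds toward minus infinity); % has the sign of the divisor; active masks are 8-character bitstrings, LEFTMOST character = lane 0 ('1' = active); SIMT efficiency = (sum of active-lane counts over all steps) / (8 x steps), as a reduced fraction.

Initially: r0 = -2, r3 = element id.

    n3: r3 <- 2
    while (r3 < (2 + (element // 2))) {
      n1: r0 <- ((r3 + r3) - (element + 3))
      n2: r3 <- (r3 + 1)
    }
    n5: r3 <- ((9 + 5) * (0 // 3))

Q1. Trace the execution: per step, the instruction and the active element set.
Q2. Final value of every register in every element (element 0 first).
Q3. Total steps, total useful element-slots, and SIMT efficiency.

step 0: r3 <- 2                      11111111
step 1: eval (r3 < (2 + (element // 2))) 11111111
step 2: r0 <- ((r3 + r3) - (element + 3)) 00111111
step 3: r3 <- (r3 + 1)               00111111
step 4: eval (r3 < (2 + (element // 2))) 00111111
step 5: r0 <- ((r3 + r3) - (element + 3)) 00001111
step 6: r3 <- (r3 + 1)               00001111
step 7: eval (r3 < (2 + (element // 2))) 00001111
step 8: r0 <- ((r3 + r3) - (element + 3)) 00000011
step 9: r3 <- (r3 + 1)               00000011
step 10: eval (r3 < (2 + (element // 2))) 00000011
step 11: r3 <- ((9 + 5) * (0 // 3))   11111111

Answer: 12 steps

r0: -2,-2,-1,-2,-1,-2,-1,-2
r3: 0,0,0,0,0,0,0,0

steps = 12; useful = 60; efficiency = 60/96 = 5/8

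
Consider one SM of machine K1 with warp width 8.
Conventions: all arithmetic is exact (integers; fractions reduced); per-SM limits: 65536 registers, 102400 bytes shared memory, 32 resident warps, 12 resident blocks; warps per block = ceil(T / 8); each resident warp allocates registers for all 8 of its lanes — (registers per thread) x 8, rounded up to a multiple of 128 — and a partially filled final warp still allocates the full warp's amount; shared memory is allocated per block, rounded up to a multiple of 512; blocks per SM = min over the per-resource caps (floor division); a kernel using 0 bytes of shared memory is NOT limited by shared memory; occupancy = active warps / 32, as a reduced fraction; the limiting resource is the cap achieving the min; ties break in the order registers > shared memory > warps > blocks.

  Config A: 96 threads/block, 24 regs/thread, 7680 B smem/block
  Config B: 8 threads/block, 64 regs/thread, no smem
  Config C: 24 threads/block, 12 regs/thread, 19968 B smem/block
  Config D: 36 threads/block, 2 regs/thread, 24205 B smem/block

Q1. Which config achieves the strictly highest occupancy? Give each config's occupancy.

occupancies: A 3/4, B 3/8, C 15/32, D 5/8

Answer: A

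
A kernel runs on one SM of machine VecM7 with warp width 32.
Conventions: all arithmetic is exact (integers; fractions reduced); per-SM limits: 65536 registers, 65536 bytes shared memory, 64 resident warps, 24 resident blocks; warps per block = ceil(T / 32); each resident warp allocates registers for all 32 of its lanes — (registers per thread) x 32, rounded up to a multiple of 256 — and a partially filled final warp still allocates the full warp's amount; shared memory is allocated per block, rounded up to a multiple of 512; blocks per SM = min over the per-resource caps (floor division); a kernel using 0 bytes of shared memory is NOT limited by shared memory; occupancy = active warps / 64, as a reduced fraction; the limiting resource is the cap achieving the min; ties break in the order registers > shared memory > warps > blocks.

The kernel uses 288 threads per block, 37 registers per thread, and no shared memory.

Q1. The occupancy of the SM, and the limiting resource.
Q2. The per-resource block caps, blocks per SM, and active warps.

Answer: occupancy 45/64, limited by registers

registers: 5 blocks
shared memory: no limit (kernel uses none)
warps: 7 blocks
blocks: 24 blocks

Answer: 5 blocks, 45 active warps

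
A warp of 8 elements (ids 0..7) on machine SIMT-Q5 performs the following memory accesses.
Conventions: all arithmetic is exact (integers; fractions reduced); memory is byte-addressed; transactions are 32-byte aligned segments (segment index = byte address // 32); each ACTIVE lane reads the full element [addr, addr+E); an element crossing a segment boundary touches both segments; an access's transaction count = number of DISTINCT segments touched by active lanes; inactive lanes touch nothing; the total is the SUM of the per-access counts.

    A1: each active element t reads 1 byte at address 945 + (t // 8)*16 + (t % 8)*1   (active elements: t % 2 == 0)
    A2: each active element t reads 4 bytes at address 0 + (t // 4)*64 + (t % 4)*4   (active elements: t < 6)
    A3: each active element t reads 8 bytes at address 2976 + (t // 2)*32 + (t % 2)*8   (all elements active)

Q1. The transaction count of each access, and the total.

A1: 1 transaction
A2: 2 transactions
A3: 4 transactions

Answer: 1,2,4; total 7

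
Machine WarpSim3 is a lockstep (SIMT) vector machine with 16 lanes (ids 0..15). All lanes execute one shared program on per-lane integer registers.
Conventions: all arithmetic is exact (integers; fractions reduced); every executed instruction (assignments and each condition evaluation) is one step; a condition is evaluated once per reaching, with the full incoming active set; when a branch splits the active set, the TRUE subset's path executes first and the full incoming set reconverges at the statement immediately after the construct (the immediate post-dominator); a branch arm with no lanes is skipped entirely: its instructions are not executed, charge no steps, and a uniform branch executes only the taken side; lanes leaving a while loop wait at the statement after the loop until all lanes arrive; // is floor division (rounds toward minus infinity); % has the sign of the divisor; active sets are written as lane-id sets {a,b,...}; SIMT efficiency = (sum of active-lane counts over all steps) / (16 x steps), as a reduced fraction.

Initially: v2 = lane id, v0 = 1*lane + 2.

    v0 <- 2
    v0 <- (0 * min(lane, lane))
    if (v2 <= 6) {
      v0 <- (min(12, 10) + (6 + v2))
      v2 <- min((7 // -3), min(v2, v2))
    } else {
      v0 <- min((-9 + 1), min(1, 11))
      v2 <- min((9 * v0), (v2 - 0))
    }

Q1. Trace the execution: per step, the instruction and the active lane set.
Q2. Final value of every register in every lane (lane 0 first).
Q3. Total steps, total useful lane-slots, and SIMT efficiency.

step 0: v0 <- 2                      {0,1,2,3,4,5,6,7,8,9,10,11,12,13,14,15}
step 1: v0 <- (0 * min(lane, lane))  {0,1,2,3,4,5,6,7,8,9,10,11,12,13,14,15}
step 2: eval (v2 <= 6)               {0,1,2,3,4,5,6,7,8,9,10,11,12,13,14,15}
step 3: v0 <- (min(12, 10) + (6 + v2)) {0,1,2,3,4,5,6}
step 4: v2 <- min((7 // -3), min(v2, v2)) {0,1,2,3,4,5,6}
step 5: v0 <- min((-9 + 1), min(1, 11)) {7,8,9,10,11,12,13,14,15}
step 6: v2 <- min((9 * v0), (v2 - 0)) {7,8,9,10,11,12,13,14,15}

Answer: 7 steps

v2: -3,-3,-3,-3,-3,-3,-3,-72,-72,-72,-72,-72,-72,-72,-72,-72
v0: 16,17,18,19,20,21,22,-8,-8,-8,-8,-8,-8,-8,-8,-8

steps = 7; useful = 80; efficiency = 80/112 = 5/7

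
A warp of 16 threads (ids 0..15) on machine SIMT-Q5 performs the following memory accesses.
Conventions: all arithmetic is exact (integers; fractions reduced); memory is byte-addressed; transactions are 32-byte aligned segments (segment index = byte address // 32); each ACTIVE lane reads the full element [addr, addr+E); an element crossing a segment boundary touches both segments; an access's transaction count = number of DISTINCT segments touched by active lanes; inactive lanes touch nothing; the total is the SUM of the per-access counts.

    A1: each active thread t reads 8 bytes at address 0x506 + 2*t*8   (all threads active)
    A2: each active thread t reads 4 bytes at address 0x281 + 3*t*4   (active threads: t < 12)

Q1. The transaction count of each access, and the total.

A1: 8 transactions
A2: 5 transactions

Answer: 8,5; total 13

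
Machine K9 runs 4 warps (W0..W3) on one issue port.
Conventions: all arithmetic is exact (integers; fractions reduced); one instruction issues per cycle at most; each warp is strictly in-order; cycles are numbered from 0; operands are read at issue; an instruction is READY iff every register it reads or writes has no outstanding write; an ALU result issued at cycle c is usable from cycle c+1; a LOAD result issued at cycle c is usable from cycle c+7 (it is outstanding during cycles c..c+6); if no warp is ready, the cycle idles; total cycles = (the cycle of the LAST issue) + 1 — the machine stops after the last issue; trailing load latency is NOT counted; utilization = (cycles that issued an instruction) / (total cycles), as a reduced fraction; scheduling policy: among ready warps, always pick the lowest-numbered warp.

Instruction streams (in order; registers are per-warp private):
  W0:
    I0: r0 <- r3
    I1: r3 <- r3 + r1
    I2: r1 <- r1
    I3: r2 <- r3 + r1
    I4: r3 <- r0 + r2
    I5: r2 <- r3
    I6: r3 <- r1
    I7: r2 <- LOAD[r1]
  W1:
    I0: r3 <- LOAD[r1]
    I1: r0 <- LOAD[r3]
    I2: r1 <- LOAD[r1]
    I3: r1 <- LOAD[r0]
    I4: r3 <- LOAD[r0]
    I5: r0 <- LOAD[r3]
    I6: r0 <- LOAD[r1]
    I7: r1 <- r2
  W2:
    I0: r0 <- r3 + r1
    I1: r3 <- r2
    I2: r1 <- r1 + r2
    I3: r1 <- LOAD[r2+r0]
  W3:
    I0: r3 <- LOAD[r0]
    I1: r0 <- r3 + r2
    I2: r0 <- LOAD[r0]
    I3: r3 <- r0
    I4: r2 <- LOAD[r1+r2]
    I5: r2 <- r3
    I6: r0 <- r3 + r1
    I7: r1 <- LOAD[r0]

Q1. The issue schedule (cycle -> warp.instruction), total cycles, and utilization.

cycle 0: W0.I0
cycle 1: W0.I1
cycle 2: W0.I2
cycle 3: W0.I3
cycle 4: W0.I4
cycle 5: W0.I5
cycle 6: W0.I6
cycle 7: W0.I7
cycle 8: W1.I0
cycle 9: W2.I0
cycle 10: W2.I1
cycle 11: W2.I2
cycle 12: W2.I3
cycle 13: W3.I0
cycle 14: idle
cycle 15: W1.I1
cycle 16: W1.I2
cycle 17: idle
cycle 18: idle
cycle 19: idle
cycle 20: W3.I1
cycle 21: W3.I2
cycle 22: idle
cycle 23: W1.I3
cycle 24: W1.I4
cycle 25: idle
cycle 26: idle
cycle 27: idle
cycle 28: W3.I3
cycle 29: W3.I4
cycle 30: idle
cycle 31: W1.I5
cycle 32: idle
cycle 33: idle
cycle 34: idle
cycle 35: idle
cycle 36: W3.I5
cycle 37: W3.I6
cycle 38: W1.I6
cycle 39: W1.I7
cycle 40: W3.I7

Answer: 41 cycles, utilization 28/41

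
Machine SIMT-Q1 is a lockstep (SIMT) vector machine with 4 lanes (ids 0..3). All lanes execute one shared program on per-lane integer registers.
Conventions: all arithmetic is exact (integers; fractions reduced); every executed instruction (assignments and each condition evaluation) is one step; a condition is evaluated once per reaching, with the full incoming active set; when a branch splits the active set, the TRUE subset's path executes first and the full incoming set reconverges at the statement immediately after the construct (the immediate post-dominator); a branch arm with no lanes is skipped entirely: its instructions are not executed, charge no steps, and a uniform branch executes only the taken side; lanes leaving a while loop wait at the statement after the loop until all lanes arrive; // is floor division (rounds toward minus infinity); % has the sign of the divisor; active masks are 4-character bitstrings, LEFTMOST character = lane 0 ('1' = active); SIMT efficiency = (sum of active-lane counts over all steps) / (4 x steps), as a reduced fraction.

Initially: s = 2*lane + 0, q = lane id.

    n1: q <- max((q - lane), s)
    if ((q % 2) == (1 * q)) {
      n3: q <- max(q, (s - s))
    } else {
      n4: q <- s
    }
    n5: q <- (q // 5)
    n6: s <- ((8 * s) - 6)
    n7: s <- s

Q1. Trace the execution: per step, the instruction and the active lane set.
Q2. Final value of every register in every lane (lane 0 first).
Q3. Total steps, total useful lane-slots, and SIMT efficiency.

step 0: q <- max((q - lane), s)      1111
step 1: eval ((q % 2) == (1 * q))    1111
step 2: q <- max(q, (s - s))         1000
step 3: q <- s                       0111
step 4: q <- (q // 5)                1111
step 5: s <- ((8 * s) - 6)           1111
step 6: s <- s                       1111

Answer: 7 steps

s: -6,10,26,42
q: 0,0,0,1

steps = 7; useful = 24; efficiency = 24/28 = 6/7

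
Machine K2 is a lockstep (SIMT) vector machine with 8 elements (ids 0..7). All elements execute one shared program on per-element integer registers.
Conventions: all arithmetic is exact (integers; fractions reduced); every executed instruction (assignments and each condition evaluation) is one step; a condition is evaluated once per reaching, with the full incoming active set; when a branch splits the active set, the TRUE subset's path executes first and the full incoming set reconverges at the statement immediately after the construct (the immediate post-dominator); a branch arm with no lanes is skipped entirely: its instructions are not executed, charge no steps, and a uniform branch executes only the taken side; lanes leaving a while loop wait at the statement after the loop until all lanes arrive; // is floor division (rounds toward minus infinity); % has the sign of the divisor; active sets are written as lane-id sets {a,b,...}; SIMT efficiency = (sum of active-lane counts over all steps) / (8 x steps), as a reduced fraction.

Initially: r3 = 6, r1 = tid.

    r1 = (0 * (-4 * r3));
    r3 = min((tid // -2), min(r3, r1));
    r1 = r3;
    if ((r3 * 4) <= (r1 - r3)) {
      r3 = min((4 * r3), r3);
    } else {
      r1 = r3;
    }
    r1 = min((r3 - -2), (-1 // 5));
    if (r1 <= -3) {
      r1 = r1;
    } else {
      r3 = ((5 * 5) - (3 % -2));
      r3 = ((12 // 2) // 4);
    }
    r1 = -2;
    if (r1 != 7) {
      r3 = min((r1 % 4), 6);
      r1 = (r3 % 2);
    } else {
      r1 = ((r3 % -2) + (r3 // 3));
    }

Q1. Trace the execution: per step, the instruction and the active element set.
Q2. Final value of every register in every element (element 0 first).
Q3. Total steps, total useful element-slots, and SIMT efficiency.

step 0: r1 <- (0 * (-4 * r3))        {0,1,2,3,4,5,6,7}
step 1: r3 <- min((tid // -2), min(r3, r1)) {0,1,2,3,4,5,6,7}
step 2: r1 <- r3                     {0,1,2,3,4,5,6,7}
step 3: eval ((r3 * 4) <= (r1 - r3)) {0,1,2,3,4,5,6,7}
step 4: r3 <- min((4 * r3), r3)      {0,1,2,3,4,5,6,7}
step 5: r1 <- min((r3 - -2), (-1 // 5)) {0,1,2,3,4,5,6,7}
step 6: eval (r1 <= -3)              {0,1,2,3,4,5,6,7}
step 7: r1 <- r1                     {3,4,5,6,7}
step 8: r3 <- ((5 * 5) - (3 % -2))   {0,1,2}
step 9: r3 <- ((12 // 2) // 4)       {0,1,2}
step 10: r1 <- -2                     {0,1,2,3,4,5,6,7}
step 11: eval (r1 != 7)               {0,1,2,3,4,5,6,7}
step 12: r3 <- min((r1 % 4), 6)       {0,1,2,3,4,5,6,7}
step 13: r1 <- (r3 % 2)               {0,1,2,3,4,5,6,7}

Answer: 14 steps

r3: 2,2,2,2,2,2,2,2
r1: 0,0,0,0,0,0,0,0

steps = 14; useful = 99; efficiency = 99/112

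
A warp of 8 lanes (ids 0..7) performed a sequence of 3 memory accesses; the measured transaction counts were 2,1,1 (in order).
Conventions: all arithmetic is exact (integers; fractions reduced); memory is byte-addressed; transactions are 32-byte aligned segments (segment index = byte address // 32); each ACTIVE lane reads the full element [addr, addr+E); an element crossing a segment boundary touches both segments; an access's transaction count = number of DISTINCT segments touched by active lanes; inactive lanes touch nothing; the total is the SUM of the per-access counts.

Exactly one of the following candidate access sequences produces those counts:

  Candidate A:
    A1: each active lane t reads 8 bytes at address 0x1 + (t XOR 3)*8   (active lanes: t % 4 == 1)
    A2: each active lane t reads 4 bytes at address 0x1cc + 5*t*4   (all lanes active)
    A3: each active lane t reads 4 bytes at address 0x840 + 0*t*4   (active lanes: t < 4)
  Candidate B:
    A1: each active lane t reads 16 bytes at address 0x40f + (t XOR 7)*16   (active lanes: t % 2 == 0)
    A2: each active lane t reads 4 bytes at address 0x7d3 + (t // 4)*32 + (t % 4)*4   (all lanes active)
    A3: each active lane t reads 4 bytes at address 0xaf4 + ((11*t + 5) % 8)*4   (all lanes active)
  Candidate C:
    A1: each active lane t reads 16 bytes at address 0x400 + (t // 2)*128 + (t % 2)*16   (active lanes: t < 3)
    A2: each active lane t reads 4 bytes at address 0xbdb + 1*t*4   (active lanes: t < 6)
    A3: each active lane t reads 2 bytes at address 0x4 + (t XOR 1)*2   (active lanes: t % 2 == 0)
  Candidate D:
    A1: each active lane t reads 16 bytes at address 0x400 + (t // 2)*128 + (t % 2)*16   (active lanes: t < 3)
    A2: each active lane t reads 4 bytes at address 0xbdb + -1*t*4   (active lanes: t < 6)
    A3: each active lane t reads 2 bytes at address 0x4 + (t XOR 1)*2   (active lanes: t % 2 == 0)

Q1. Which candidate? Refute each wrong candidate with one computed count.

A: A2 gives 5 transactions, not 1
B: A1 gives 5 transactions, not 2
C: A2 gives 2 transactions, not 1
D: all counts match (2,1,1)

Answer: D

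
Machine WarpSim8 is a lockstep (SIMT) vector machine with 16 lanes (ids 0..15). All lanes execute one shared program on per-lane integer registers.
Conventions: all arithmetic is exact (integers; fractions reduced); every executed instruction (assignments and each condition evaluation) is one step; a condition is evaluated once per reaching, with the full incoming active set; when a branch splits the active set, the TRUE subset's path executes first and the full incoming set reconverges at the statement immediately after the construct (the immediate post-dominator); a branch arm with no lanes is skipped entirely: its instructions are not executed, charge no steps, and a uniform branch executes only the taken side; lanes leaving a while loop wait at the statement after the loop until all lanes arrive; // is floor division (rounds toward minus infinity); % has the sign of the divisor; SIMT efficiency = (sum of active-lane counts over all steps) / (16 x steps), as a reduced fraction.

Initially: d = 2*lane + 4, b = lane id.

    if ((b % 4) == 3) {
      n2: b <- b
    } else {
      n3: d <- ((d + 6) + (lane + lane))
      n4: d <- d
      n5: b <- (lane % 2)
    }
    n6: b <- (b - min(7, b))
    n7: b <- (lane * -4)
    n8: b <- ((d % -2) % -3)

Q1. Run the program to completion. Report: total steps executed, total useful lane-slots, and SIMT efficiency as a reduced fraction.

Answer: 8 steps, 104 useful, 13/16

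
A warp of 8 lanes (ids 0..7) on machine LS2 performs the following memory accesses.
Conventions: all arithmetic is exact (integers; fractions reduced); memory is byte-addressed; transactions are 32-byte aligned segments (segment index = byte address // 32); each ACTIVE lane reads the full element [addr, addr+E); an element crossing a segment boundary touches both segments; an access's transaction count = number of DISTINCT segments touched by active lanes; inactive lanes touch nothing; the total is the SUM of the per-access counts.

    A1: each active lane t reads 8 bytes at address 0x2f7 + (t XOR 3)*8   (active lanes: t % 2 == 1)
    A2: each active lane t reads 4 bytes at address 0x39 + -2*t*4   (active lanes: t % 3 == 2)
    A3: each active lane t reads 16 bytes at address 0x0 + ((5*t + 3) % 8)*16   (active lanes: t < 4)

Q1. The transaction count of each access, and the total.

A1: 3 transactions
A2: 2 transactions
A3: 3 transactions

Answer: 3,2,3; total 8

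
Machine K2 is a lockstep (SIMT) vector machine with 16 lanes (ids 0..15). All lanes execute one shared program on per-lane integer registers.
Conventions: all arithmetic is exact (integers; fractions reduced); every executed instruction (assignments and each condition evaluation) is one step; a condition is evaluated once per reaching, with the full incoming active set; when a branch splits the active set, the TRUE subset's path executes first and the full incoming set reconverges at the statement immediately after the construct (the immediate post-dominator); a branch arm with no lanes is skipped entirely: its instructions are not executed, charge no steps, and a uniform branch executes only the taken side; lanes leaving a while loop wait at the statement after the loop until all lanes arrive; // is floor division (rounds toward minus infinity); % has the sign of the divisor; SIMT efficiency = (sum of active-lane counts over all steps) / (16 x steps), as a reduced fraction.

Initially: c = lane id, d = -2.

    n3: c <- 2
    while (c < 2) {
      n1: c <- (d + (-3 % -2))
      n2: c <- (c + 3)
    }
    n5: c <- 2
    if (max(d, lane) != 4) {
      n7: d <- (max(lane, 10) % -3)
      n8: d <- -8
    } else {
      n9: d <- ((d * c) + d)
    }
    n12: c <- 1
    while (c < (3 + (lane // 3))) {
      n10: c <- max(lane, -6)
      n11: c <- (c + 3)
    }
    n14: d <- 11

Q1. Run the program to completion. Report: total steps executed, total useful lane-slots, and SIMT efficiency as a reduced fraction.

Answer: 13 steps, 191 useful, 191/208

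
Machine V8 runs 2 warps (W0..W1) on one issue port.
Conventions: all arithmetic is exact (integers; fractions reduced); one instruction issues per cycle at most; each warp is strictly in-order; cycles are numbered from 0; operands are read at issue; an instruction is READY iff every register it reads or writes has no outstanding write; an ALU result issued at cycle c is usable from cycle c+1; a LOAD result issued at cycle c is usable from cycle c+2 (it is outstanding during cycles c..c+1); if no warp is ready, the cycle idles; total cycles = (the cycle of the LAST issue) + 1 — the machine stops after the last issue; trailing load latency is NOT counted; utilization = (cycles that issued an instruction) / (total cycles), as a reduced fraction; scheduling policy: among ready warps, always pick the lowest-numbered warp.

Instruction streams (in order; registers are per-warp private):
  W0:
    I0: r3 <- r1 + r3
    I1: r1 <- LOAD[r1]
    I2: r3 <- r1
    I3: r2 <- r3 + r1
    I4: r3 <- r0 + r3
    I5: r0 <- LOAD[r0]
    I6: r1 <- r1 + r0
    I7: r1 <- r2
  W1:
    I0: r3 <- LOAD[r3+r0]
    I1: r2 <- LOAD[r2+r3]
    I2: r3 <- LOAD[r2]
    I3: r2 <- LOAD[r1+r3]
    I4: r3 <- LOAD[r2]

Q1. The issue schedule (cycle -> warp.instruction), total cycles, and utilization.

cycle 0: W0.I0
cycle 1: W0.I1
cycle 2: W1.I0
cycle 3: W0.I2
cycle 4: W0.I3
cycle 5: W0.I4
cycle 6: W0.I5
cycle 7: W1.I1
cycle 8: W0.I6
cycle 9: W0.I7
cycle 10: W1.I2
cycle 11: idle
cycle 12: W1.I3
cycle 13: idle
cycle 14: W1.I4

Answer: 15 cycles, utilization 13/15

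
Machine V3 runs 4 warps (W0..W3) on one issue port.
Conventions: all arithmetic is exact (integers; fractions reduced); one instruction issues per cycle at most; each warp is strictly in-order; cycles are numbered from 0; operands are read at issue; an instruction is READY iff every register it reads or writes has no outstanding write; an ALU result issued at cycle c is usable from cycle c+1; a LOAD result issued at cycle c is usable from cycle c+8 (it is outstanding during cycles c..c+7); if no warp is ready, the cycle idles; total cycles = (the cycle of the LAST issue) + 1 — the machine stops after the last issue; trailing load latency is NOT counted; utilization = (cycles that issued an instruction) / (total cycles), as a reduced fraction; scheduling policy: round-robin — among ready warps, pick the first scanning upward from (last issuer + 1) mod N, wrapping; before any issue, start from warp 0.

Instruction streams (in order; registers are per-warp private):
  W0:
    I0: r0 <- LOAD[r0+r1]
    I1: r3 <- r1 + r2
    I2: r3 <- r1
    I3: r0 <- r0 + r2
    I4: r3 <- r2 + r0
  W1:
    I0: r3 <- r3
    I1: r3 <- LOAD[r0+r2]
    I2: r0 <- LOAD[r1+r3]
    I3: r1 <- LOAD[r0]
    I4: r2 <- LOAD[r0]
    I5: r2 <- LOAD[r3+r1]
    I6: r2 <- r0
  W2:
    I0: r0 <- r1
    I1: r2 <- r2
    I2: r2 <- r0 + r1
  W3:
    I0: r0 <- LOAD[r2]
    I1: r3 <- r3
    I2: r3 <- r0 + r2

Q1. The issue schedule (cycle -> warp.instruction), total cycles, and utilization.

cycle 0: W0.I0
cycle 1: W1.I0
cycle 2: W2.I0
cycle 3: W3.I0
cycle 4: W0.I1
cycle 5: W1.I1
cycle 6: W2.I1
cycle 7: W3.I1
cycle 8: W0.I2
cycle 9: W2.I2
cycle 10: W0.I3
cycle 11: W3.I2
cycle 12: W0.I4
cycle 13: W1.I2
cycle 14: idle
cycle 15: idle
cycle 16: idle
cycle 17: idle
cycle 18: idle
cycle 19: idle
cycle 20: idle
cycle 21: W1.I3
cycle 22: W1.I4
cycle 23: idle
cycle 24: idle
cycle 25: idle
cycle 26: idle
cycle 27: idle
cycle 28: idle
cycle 29: idle
cycle 30: W1.I5
cycle 31: idle
cycle 32: idle
cycle 33: idle
cycle 34: idle
cycle 35: idle
cycle 36: idle
cycle 37: idle
cycle 38: W1.I6

Answer: 39 cycles, utilization 6/13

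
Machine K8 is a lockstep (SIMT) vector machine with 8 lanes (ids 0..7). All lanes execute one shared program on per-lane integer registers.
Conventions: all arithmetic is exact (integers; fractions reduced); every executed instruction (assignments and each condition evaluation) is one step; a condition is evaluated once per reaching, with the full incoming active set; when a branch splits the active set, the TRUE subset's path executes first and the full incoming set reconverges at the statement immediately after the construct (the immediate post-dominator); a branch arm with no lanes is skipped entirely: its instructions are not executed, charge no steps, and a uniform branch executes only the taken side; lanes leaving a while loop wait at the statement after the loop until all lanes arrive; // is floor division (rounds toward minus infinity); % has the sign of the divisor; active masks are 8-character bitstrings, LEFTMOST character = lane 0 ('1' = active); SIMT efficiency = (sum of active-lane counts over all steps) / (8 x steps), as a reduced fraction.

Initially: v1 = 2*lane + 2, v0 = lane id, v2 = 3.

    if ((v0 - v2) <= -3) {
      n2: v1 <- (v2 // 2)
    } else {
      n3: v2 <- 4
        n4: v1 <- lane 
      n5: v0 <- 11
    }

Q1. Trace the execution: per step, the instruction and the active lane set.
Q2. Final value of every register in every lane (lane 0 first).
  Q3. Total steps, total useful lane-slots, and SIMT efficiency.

step 0: eval ((v0 - v2) <= -3)       11111111
step 1: v1 <- (v2 // 2)              10000000
step 2: v2 <- 4                      01111111
step 3: v1 <- lane                   01111111
step 4: v0 <- 11                     01111111

Answer: 5 steps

v1: 1,1,2,3,4,5,6,7
v0: 0,11,11,11,11,11,11,11
v2: 3,4,4,4,4,4,4,4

steps = 5; useful = 30; efficiency = 30/40 = 3/4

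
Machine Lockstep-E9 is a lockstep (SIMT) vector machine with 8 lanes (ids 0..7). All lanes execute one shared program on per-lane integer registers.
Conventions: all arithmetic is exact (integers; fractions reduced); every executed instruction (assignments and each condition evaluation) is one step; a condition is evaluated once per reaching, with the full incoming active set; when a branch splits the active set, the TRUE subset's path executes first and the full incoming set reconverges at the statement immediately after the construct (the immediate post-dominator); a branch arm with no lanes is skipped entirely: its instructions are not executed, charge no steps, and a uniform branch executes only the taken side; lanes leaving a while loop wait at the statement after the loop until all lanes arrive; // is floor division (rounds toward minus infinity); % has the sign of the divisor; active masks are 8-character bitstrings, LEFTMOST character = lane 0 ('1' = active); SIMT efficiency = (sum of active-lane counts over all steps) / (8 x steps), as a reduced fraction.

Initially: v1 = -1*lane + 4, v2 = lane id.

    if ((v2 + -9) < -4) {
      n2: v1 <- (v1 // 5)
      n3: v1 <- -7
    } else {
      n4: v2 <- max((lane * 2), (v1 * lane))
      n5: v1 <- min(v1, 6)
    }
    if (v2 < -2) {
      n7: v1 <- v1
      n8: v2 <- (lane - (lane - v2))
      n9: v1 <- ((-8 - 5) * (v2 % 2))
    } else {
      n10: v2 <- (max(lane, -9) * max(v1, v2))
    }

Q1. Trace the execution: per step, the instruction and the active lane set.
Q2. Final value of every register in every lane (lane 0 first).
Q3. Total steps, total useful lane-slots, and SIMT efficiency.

step 0: eval ((v2 + -9) < -4)        11111111
step 1: v1 <- (v1 // 5)              11111000
step 2: v1 <- -7                     11111000
step 3: v2 <- max((lane * 2), (v1 * lane)) 00000111
step 4: v1 <- min(v1, 6)             00000111
step 5: eval (v2 < -2)               11111111
step 6: v2 <- (max(lane, -9) * max(v1, v2)) 11111111

Answer: 7 steps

v1: -7,-7,-7,-7,-7,-1,-2,-3
v2: 0,1,4,9,16,50,72,98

steps = 7; useful = 40; efficiency = 40/56 = 5/7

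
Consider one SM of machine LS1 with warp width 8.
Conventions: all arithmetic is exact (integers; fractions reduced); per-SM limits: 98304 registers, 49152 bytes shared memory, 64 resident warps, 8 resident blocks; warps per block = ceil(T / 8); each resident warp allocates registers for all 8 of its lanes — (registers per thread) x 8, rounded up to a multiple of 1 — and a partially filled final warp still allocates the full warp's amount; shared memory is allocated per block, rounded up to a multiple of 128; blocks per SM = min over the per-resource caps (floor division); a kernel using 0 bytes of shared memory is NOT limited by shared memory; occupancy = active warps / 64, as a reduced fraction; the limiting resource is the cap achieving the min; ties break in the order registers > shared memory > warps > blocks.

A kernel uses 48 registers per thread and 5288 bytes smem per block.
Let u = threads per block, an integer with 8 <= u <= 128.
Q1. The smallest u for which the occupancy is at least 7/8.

Answer: u = 49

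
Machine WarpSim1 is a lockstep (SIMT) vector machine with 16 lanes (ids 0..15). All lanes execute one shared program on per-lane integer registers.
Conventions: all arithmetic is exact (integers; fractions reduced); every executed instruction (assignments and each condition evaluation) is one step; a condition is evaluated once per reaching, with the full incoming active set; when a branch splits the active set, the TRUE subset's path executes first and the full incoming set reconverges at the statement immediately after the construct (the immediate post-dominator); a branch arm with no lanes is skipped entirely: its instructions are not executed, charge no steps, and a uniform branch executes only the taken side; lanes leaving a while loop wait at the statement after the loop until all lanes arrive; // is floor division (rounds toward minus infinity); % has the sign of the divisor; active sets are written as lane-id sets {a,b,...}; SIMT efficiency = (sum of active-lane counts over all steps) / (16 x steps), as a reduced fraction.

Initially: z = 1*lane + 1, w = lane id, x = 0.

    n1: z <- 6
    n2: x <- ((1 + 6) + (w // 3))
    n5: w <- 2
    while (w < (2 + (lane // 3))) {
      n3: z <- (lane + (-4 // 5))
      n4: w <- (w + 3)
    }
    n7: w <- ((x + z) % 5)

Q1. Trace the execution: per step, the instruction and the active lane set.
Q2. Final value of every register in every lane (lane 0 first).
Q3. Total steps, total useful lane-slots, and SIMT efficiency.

step 0: z <- 6                       {0,1,2,3,4,5,6,7,8,9,10,11,12,13,14,15}
step 1: x <- ((1 + 6) + (w // 3))    {0,1,2,3,4,5,6,7,8,9,10,11,12,13,14,15}
step 2: w <- 2                       {0,1,2,3,4,5,6,7,8,9,10,11,12,13,14,15}
step 3: eval (w < (2 + (lane // 3))) {0,1,2,3,4,5,6,7,8,9,10,11,12,13,14,15}
step 4: z <- (lane + (-4 // 5))      {3,4,5,6,7,8,9,10,11,12,13,14,15}
step 5: w <- (w + 3)                 {3,4,5,6,7,8,9,10,11,12,13,14,15}
step 6: eval (w < (2 + (lane // 3))) {3,4,5,6,7,8,9,10,11,12,13,14,15}
step 7: z <- (lane + (-4 // 5))      {12,13,14,15}
step 8: w <- (w + 3)                 {12,13,14,15}
step 9: eval (w < (2 + (lane // 3))) {12,13,14,15}
step 10: w <- ((x + z) % 5)           {0,1,2,3,4,5,6,7,8,9,10,11,12,13,14,15}

Answer: 11 steps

z: 6,6,6,2,3,4,5,6,7,8,9,10,11,12,13,14
w: 3,3,3,0,1,2,4,0,1,3,4,0,2,3,4,1
x: 7,7,7,8,8,8,9,9,9,10,10,10,11,11,11,12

steps = 11; useful = 131; efficiency = 131/176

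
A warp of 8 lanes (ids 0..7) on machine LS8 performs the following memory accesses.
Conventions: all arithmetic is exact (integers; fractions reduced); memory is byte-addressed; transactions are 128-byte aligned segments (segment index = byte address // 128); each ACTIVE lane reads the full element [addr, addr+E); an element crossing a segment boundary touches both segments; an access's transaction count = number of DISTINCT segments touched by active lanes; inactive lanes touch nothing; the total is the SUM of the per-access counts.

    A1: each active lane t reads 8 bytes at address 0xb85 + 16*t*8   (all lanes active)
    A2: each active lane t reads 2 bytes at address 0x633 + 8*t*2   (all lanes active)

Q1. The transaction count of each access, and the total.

A1: 8 transactions
A2: 2 transactions

Answer: 8,2; total 10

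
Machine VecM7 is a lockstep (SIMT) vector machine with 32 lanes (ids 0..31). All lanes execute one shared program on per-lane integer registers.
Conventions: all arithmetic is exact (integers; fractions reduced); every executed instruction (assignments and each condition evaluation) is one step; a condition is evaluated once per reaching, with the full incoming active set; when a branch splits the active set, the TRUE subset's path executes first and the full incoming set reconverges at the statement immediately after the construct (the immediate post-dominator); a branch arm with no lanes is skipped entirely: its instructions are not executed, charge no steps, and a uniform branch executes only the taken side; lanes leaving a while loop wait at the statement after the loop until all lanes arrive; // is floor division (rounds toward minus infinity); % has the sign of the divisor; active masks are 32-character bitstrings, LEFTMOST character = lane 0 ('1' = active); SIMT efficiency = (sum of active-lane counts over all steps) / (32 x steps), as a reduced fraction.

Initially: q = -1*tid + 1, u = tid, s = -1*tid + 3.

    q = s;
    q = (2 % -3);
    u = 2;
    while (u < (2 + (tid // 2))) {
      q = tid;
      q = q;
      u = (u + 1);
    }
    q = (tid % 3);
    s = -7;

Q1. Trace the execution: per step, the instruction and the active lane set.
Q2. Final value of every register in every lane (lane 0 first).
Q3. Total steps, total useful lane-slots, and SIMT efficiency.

step 0: q <- s                       11111111111111111111111111111111
step 1: q <- (2 % -3)                11111111111111111111111111111111
step 2: u <- 2                       11111111111111111111111111111111
step 3: eval (u < (2 + (tid // 2)))  11111111111111111111111111111111
step 4: q <- tid                     00111111111111111111111111111111
step 5: q <- q                       00111111111111111111111111111111
step 6: u <- (u + 1)                 00111111111111111111111111111111
step 7: eval (u < (2 + (tid // 2)))  00111111111111111111111111111111
step 8: q <- tid                     00001111111111111111111111111111
step 9: q <- q                       00001111111111111111111111111111
step 10: u <- (u + 1)                 00001111111111111111111111111111
step 11: eval (u < (2 + (tid // 2)))  00001111111111111111111111111111
step 12: q <- tid                     00000011111111111111111111111111
step 13: q <- q                       00000011111111111111111111111111
step 14: u <- (u + 1)                 00000011111111111111111111111111
step 15: eval (u < (2 + (tid // 2)))  00000011111111111111111111111111
step 16: q <- tid                     00000000111111111111111111111111
step 17: q <- q                       00000000111111111111111111111111
step 18: u <- (u + 1)                 00000000111111111111111111111111
step 19: eval (u < (2 + (tid // 2)))  00000000111111111111111111111111
step 20: q <- tid                     00000000001111111111111111111111
step 21: q <- q                       00000000001111111111111111111111
step 22: u <- (u + 1)                 00000000001111111111111111111111
step 23: eval (u < (2 + (tid // 2)))  00000000001111111111111111111111
step 24: q <- tid                     00000000000011111111111111111111
step 25: q <- q                       00000000000011111111111111111111
step 26: u <- (u + 1)                 00000000000011111111111111111111
step 27: eval (u < (2 + (tid // 2)))  00000000000011111111111111111111
step 28: q <- tid                     00000000000000111111111111111111
step 29: q <- q                       00000000000000111111111111111111
step 30: u <- (u + 1)                 00000000000000111111111111111111
step 31: eval (u < (2 + (tid // 2)))  00000000000000111111111111111111
step 32: q <- tid                     00000000000000001111111111111111
step 33: q <- q                       00000000000000001111111111111111
step 34: u <- (u + 1)                 00000000000000001111111111111111
step 35: eval (u < (2 + (tid // 2)))  00000000000000001111111111111111
step 36: q <- tid                     00000000000000000011111111111111
step 37: q <- q                       00000000000000000011111111111111
step 38: u <- (u + 1)                 00000000000000000011111111111111
step 39: eval (u < (2 + (tid // 2)))  00000000000000000011111111111111
step 40: q <- tid                     00000000000000000000111111111111
step 41: q <- q                       00000000000000000000111111111111
step 42: u <- (u + 1)                 00000000000000000000111111111111
step 43: eval (u < (2 + (tid // 2)))  00000000000000000000111111111111
step 44: q <- tid                     00000000000000000000001111111111
step 45: q <- q                       00000000000000000000001111111111
step 46: u <- (u + 1)                 00000000000000000000001111111111
step 47: eval (u < (2 + (tid // 2)))  00000000000000000000001111111111
step 48: q <- tid                     00000000000000000000000011111111
step 49: q <- q                       00000000000000000000000011111111
step 50: u <- (u + 1)                 00000000000000000000000011111111
step 51: eval (u < (2 + (tid // 2)))  00000000000000000000000011111111
step 52: q <- tid                     00000000000000000000000000111111
step 53: q <- q                       00000000000000000000000000111111
step 54: u <- (u + 1)                 00000000000000000000000000111111
step 55: eval (u < (2 + (tid // 2)))  00000000000000000000000000111111
step 56: q <- tid                     00000000000000000000000000001111
step 57: q <- q                       00000000000000000000000000001111
step 58: u <- (u + 1)                 00000000000000000000000000001111
step 59: eval (u < (2 + (tid // 2)))  00000000000000000000000000001111
step 60: q <- tid                     00000000000000000000000000000011
step 61: q <- q                       00000000000000000000000000000011
step 62: u <- (u + 1)                 00000000000000000000000000000011
step 63: eval (u < (2 + (tid // 2)))  00000000000000000000000000000011
step 64: q <- (tid % 3)               11111111111111111111111111111111
step 65: s <- -7                      11111111111111111111111111111111

Answer: 66 steps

q: 0,1,2,0,1,2,0,1,2,0,1,2,0,1,2,0,1,2,0,1,2,0,1,2,0,1,2,0,1,2,0,1
u: 2,2,3,3,4,4,5,5,6,6,7,7,8,8,9,9,10,10,11,11,12,12,13,13,14,14,15,15,16,16,17,17
s: -7,-7,-7,-7,-7,-7,-7,-7,-7,-7,-7,-7,-7,-7,-7,-7,-7,-7,-7,-7,-7,-7,-7,-7,-7,-7,-7,-7,-7,-7,-7,-7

steps = 66; useful = 1152; efficiency = 1152/2112 = 6/11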